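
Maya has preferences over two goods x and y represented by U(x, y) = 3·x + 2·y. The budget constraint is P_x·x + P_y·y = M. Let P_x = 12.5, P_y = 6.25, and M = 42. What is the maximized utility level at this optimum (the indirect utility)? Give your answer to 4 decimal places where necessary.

Perfect substitutes: compare marginal utility per dollar. 3/P_x vs 2/P_y → 0.24 vs 0.32.
y gives more utility per dollar, so spend all income on y: y* = M/P_y, x* = 0.
Numerically: x* = 0, y* = 6.72.
Utility at the optimum: U(0, 6.72) = 13.44.

V = 13.44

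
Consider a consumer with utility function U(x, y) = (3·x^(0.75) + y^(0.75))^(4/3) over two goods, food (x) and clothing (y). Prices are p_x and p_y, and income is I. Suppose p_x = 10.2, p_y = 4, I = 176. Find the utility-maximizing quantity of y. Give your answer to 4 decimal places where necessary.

MRS = MU_x/MU_y = 3·(y/x)^(0.25). Set equal to p_x/p_y.
Hence y/x = ((1/3)·p_x/p_y)^(1/(0.25)), i.e. raised to the 4 power.
With the ratio pinned down, the budget gives x* = I/(p_x + p_y·(y/x)) and y* = (y/x)·x*.
Numerically y/x = 0.522006, so x* = 176/(10.2 + 4·0.522006) = 14.3229 and y* = 0.522006·14.3229 = 7.4766.

y* = 7.4766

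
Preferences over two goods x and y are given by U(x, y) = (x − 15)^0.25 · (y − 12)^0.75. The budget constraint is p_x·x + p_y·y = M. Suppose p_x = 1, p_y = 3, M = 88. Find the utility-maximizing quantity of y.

After buying the subsistence bundle (15, 12), a share 0.25 of the remaining income goes to x: x* = 15 + 0.25·(M − 15p_x − 12p_y)/p_x.
Discretionary income = 88 − 15·1 − 12·3 = 37; y* = 12 + 0.75·37/3 = 21.25.

y* = 21.25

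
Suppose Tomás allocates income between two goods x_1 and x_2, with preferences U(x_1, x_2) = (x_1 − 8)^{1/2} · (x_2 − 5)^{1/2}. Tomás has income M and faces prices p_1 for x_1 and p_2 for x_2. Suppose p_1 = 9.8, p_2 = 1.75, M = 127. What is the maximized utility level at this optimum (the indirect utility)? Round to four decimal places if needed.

Substituting into the budget: x_1* = 8 + 0.5·(M − 8·p_1 − 5·p_2)/p_1, and x_2* = 5 + 0.5·(…)/p_2.
Discretionary income = 127 − 8·9.8 − 5·1.75 = 39.85; x_1* = 8 + 0.5·39.85/9.8 = 10.0332; x_2* = 5 + 0.5·39.85/1.75 = 16.3857.
Utility at the optimum: U(10.0332, 16.3857) = 4.8113.

V = 4.8113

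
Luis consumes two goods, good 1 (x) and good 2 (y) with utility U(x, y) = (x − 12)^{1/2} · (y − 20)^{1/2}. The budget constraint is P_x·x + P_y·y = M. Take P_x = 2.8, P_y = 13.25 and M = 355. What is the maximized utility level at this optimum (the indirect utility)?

V = 4.6298

This is Cobb-Douglas in (x−12, y−20): tangency gives 0.5·P_y·(y−20) = 0.5·P_x·(x−12).
After buying the subsistence bundle (12, 20), a share 0.5 of the remaining income goes to x: x* = 12 + 0.5·(M − 12P_x − 20P_y)/P_x.
Discretionary income = 355 − 12·2.8 − 20·13.25 = 56.4; x* = 12 + 0.5·56.4/2.8 = 22.0714; y* = 20 + 0.5·56.4/13.25 = 22.1283.
Utility at the optimum: U(22.0714, 22.1283) = 4.6298.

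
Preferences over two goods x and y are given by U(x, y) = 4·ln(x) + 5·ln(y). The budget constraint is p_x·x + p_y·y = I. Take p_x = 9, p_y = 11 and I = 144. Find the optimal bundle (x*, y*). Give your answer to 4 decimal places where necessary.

x* = 7.1111, y* = 7.2727

The MRS is (4/5)·y/x. Set MRS = p_x/p_y.
So 4·p_y·y = 5·p_x·x; combined with the budget, a share 4/9 of income goes to x.
Demand: x*(p_x,p_y,I) = 4/9·I/p_x and y* = 5/9·I/p_y.
At p_x=9, p_y=11, I=144: x* = 4/9·144/9 = 7.1111, y* = 7.2727.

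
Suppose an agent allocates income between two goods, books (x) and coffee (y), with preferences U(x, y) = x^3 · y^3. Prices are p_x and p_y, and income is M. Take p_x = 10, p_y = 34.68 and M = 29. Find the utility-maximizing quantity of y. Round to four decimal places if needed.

Demand: x*(p_x,p_y,M) = 0.5·M/p_x and y* = 0.5·M/p_y.
At p_x=10, p_y=34.68, M=29: y* = 0.5·29/34.68 = 0.4181.

y* = 0.4181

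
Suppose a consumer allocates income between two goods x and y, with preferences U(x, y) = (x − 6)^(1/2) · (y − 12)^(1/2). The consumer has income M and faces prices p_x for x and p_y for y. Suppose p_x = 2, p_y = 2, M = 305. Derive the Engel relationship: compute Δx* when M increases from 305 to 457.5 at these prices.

Δx* = 38.125

MRS = (y−12)/(x−6). Tangency with p_x/p_y gives y−12 = (p_x/p_y)·(x−6).
Substituting into the budget: x* = 6 + 0.5·(M − 6·p_x − 12·p_y)/p_x, and y* = 12 + 0.5·(…)/p_y.
Discretionary income = 305 − 6·2 − 12·2 = 269; x* = 6 + 0.5·269/2 = 73.25.
At M' = 457.5: x* = 111.375. Change: 111.375 − 73.25 = 38.125.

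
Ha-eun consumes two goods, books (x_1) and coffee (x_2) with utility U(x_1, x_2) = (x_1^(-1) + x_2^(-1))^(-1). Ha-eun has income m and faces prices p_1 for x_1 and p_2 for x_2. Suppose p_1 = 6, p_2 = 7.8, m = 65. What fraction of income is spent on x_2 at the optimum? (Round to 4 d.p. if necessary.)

share on x_2 = 0.5327

MU_x_1 ∝ x_1^(-2), MU_x_2 ∝ x_2^(-2), so MRS = (x_2/x_1)^(2) = p_1/p_2.
Hence x_2/x_1 = (p_1/p_2)^(1/(2)), i.e. raised to the 0.5 power.
With the ratio pinned down, the budget gives x_1* = m/(p_1 + p_2·(x_2/x_1)) and x_2* = (x_2/x_1)·x_1*.
Numerically x_2/x_1 = 0.877058, so x_1* = 65/(6 + 7.8·0.877058) = 5.0619 and x_2* = 0.877058·5.0619 = 4.4396.
Expenditure on x_2: 7.8·4.4396 = 34.6287; share = 0.5327.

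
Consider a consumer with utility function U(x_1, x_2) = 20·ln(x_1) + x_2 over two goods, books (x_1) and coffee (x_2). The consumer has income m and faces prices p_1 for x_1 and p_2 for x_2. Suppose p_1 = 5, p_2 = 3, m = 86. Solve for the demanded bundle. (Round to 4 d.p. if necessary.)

MU_x_1 = 20/x_1, MU_x_2 = 1. Tangency: 20/x_1 = p_1/p_2.
So x_1*(p_1,p_2) = 20·p_2/p_1, independent of income; and x_2* = (m − 20·p_2)/p_2.
At the given prices: x_1* = 20·3/5 = 12, and x_2* = 8.6667.

x_1* = 12, x_2* = 8.6667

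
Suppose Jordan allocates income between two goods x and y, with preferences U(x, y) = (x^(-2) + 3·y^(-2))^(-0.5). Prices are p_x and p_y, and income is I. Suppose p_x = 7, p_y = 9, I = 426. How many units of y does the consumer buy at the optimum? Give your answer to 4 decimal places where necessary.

y* = 29.8369

Substitute y = (y/x)·x into the budget: x* = I/(p_x + p_y·(y/x)).
Numerically y/x = 1.326352, so x* = 426/(7 + 9·1.326352) = 22.4954 and y* = 1.326352·22.4954 = 29.8369.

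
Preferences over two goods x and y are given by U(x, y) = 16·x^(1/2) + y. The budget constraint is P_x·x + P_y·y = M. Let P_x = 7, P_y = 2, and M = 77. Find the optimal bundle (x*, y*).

Utility is quasi-linear in y; the FOC for x is 8/√x = P_x/P_y.
Thus x* = (8·P_y/P_x)² — independent of M — with the rest of income spent on y.
Plugging in: x* = (8·2/7)² = 5.2245, y* = 20.2143.

x* = 5.2245, y* = 20.2143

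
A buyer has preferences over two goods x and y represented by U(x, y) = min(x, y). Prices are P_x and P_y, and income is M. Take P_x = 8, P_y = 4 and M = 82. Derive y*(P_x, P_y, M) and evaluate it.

Leontief preferences: the optimum is at the kink where x/1 = y/1, i.e. y = x.
Budget: P_x·x + P_y·x = M, so (P_x + P_y)·x = M.
Demand: x*(P_x,P_y,M) = M/(P_x + P_y), y* = M/(P_x + P_y).
Here 8 + 4 = 12, giving y* = 6.8333.

y* = 6.8333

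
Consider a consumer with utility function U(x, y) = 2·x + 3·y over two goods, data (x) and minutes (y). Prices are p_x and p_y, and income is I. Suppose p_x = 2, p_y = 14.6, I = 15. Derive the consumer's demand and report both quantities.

x gives more utility per dollar, so spend all income on x: x* = I/p_x, y* = 0.
Numerically: x* = 7.5, y* = 0.

x* = 7.5, y* = 0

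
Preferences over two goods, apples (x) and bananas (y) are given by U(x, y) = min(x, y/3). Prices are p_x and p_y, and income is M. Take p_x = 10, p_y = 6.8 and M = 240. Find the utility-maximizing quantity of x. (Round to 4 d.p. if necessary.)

x* = 7.8947

Here 10 + 3·6.8 = 30.4, giving x* = 7.8947.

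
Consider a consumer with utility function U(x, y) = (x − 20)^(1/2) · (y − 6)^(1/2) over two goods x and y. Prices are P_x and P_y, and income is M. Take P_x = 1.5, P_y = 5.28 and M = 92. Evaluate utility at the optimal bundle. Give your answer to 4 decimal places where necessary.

Let x' = x−20, y' = y−6. MRS = y'/x' = P_x/P_y.
Substituting into the budget: x* = 20 + 0.5·(M − 20·P_x − 6·P_y)/P_x, and y* = 6 + 0.5·(…)/P_y.
Discretionary income = 92 − 20·1.5 − 6·5.28 = 30.32; x* = 20 + 0.5·30.32/1.5 = 30.1067; y* = 6 + 0.5·30.32/5.28 = 8.8712.
Utility at the optimum: U(30.1067, 8.8712) = 5.3869.

V = 5.3869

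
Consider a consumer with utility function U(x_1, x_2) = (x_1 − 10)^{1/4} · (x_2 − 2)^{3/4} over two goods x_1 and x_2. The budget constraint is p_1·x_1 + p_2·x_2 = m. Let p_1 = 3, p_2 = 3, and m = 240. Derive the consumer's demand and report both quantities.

x_1* = 27, x_2* = 53

This is Cobb-Douglas in (x_1−10, x_2−2): tangency gives 0.25·p_2·(x_2−2) = 0.75·p_1·(x_1−10).
Substituting into the budget: x_1* = 10 + 0.25·(m − 10·p_1 − 2·p_2)/p_1, and x_2* = 2 + 0.75·(…)/p_2.
Discretionary income = 240 − 10·3 − 2·3 = 204; x_1* = 10 + 0.25·204/3 = 27; x_2* = 2 + 0.75·204/3 = 53.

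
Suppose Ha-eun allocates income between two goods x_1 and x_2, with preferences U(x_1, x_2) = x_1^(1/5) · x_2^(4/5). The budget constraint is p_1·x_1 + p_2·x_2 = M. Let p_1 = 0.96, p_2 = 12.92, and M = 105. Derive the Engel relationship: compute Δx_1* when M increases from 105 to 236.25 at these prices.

Demand: x_1*(p_1,p_2,M) = 0.2·M/p_1 and x_2* = 0.8·M/p_2.
At p_1=0.96, p_2=12.92, M=105: x_1* = 0.2·105/0.96 = 21.875.
At M' = 236.25: x_1* = 49.2188. Change: 49.2188 − 21.875 = 27.3438.

Δx_1* = 27.3438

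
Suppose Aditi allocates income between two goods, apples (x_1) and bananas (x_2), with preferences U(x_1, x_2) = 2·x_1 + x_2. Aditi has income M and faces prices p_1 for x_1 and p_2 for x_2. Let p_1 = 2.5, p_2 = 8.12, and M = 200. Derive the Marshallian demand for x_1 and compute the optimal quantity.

x_1* = 80

Linear utility — the consumer picks whichever good has higher MU/price: 2/2.5 = 0.8 vs 1/8.12 = 0.1232.
x_1 gives more utility per dollar, so spend all income on x_1: x_1* = M/p_1, x_2* = 0.
Numerically: x_1* = 80, x_2* = 0.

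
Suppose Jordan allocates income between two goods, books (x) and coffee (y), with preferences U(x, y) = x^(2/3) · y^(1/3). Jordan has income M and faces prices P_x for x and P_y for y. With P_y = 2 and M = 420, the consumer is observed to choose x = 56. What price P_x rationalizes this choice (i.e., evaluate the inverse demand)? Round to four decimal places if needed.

MU_x/MU_y = (2/3·y)/(1/3·x); tangency sets this equal to P_x/P_y.
So 2/3·P_y·y = 1/3·P_x·x; combined with the budget, a share 2/3 of income goes to x.
Demand: x*(P_x,P_y,M) = 2/3·M/P_x and y* = 1/3·M/P_y.
Set x* = 56 in the demand function and solve for P_x: P_x = 5.

P_x = 5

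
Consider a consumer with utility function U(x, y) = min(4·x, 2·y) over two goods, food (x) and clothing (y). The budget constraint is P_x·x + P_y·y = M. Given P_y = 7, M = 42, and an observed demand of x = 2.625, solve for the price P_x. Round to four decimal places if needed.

With perfect complements, no substitution: consume in ratio x:y = 2:4.
Budget: P_x·x + P_y·2·x = M, so (2·P_x + 4·P_y)·x = 2·M.
Demand: x*(P_x,P_y,M) = 2·M/(2·P_x + 4·P_y), y* = 4·M/(2·P_x + 4·P_y).
Set x* = 2.625 in the demand function and solve for P_x: P_x = 2.

P_x = 2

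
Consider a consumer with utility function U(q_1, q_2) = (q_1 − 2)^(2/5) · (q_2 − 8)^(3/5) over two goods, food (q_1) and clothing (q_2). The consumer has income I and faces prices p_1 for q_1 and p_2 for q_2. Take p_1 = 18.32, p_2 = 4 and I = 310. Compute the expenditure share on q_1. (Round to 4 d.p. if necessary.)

share on q_1 = 0.4296

This is Cobb-Douglas in (q_1−2, q_2−8): tangency gives 0.4·p_2·(q_2−8) = 0.6·p_1·(q_1−2).
Substituting into the budget: q_1* = 2 + 0.4·(I − 2·p_1 − 8·p_2)/p_1, and q_2* = 8 + 0.6·(…)/p_2.
Discretionary income = 310 − 2·18.32 − 8·4 = 241.36; q_1* = 2 + 0.4·241.36/18.32 = 7.2699; q_2* = 8 + 0.6·241.36/4 = 44.204.
Expenditure on q_1: 18.32·7.2699 = 133.184; share = 0.4296.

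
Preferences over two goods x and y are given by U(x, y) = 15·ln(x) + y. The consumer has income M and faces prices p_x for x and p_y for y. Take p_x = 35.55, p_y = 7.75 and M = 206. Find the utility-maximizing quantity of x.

x* = 3.27

Set MRS = p_x/p_y: (15/x)/1 = p_x/p_y.
So x*(p_x,p_y) = 15·p_y/p_x, independent of income; and y* = (M − 15·p_y)/p_y.
At the given prices: x* = 15·7.75/35.55 = 3.27.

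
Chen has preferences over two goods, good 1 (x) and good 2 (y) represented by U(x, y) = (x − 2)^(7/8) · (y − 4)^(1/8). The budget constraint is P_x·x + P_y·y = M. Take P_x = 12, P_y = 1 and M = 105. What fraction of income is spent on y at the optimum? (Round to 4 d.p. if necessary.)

share on y = 0.1298

Discretionary income = 105 − 2·12 − 4·1 = 77; x* = 2 + 0.875·77/12 = 7.6146; y* = 4 + 0.125·77/1 = 13.625.
Expenditure on y: 1·13.625 = 13.625; share = 0.1298.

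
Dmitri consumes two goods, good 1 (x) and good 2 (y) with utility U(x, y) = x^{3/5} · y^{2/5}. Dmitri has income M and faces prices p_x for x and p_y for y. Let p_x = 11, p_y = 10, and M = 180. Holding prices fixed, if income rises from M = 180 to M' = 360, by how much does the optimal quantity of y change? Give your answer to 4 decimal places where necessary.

Tangency: MRS = (3/2)·y/x = p_x/p_y.
Rearranging, p_y·y = (2/3)·p_x·x. Substituting into the budget gives p_x·x·(1 + (2/3)) = M.
Demand: x*(p_x,p_y,M) = 0.6·M/p_x and y* = 0.4·M/p_y.
At p_x=11, p_y=10, M=180: y* = 0.4·180/10 = 7.2.
At M' = 360: y* = 14.4. Change: 14.4 − 7.2 = 7.2.

Δy* = 7.2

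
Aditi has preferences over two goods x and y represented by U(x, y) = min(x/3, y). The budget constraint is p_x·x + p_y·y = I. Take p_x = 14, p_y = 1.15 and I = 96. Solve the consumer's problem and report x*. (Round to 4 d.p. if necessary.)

x* = 6.6744

Here 3·14 + 1.15 = 43.15, giving x* = 6.6744.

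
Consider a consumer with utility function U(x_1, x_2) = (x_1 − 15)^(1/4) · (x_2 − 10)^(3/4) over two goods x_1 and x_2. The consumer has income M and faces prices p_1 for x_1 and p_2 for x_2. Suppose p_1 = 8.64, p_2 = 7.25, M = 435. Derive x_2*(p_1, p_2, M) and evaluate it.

x_2* = 34.0931

Let x_1' = x_1−15, x_2' = x_2−10. MRS = (1/3)·x_2'/x_1' = p_1/p_2.
Substituting into the budget: x_1* = 15 + 0.25·(M − 15·p_1 − 10·p_2)/p_1, and x_2* = 10 + 0.75·(…)/p_2.
Discretionary income = 435 − 15·8.64 − 10·7.25 = 232.9; x_2* = 10 + 0.75·232.9/7.25 = 34.0931.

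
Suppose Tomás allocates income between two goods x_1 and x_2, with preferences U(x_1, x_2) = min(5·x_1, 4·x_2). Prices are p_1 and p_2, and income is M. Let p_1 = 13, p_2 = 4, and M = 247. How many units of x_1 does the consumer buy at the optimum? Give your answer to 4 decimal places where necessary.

Demand: x_1*(p_1,p_2,M) = 4·M/(4·p_1 + 5·p_2), x_2* = 5·M/(4·p_1 + 5·p_2).
Here 4·13 + 5·4 = 72, giving x_1* = 13.7222.

x_1* = 13.7222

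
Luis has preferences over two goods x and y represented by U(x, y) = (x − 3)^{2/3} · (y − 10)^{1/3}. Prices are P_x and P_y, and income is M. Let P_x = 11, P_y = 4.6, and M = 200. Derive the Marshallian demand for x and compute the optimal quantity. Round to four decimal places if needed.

Let x' = x−3, y' = y−10. MRS = 2·y'/x' = P_x/P_y.
After buying the subsistence bundle (3, 10), a share 2/3 of the remaining income goes to x: x* = 3 + 2/3·(M − 3P_x − 10P_y)/P_x.
Discretionary income = 200 − 3·11 − 10·4.6 = 121; x* = 3 + 2/3·121/11 = 10.3333.

x* = 10.3333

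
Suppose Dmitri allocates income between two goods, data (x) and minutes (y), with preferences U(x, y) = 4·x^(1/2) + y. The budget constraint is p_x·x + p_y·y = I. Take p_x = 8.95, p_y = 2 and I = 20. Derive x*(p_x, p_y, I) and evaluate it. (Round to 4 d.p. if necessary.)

Set MRS = p_x/p_y: 2·x^(−1/2) = p_x/p_y.
Thus x* = (2·p_y/p_x)² — independent of I — with the rest of income spent on y.
Plugging in: x* = (2·2/8.95)² = 0.1997.

x* = 0.1997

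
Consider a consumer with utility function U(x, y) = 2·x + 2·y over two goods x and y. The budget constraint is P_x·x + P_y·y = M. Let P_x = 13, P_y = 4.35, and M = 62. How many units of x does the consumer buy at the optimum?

x* = 0

Perfect substitutes: compare marginal utility per dollar. 2/P_x vs 2/P_y → 0.1538 vs 0.4598.
y gives more utility per dollar, so spend all income on y: y* = M/P_y, x* = 0.
Numerically: x* = 0, y* = 14.2529.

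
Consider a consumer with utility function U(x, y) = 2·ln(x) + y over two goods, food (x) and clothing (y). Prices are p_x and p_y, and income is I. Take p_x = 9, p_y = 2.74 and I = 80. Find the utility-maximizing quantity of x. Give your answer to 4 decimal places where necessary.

x* = 0.6089

MU_x = 2/x, MU_y = 1. Tangency: 2/x = p_x/p_y.
So x*(p_x,p_y) = 2·p_y/p_x, independent of income; and y* = (I − 2·p_y)/p_y.
At the given prices: x* = 2·2.74/9 = 0.6089.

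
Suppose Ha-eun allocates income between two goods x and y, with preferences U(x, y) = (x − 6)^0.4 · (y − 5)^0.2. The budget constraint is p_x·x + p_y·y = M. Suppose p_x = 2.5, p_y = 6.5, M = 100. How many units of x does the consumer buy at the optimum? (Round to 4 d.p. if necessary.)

MRS = 2·(y−5)/(x−6). Tangency with p_x/p_y gives y−5 = (1/2)·(p_x/p_y)·(x−6).
Substituting into the budget: x* = 6 + 2/3·(M − 6·p_x − 5·p_y)/p_x, and y* = 5 + 1/3·(…)/p_y.
Discretionary income = 100 − 6·2.5 − 5·6.5 = 52.5; x* = 6 + 2/3·52.5/2.5 = 20.

x* = 20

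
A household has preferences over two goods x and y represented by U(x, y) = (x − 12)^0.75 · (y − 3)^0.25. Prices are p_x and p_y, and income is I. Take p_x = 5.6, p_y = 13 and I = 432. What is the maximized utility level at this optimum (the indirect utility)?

MRS = 3·(y−3)/(x−12). Tangency with p_x/p_y gives y−3 = (1/3)·(p_x/p_y)·(x−12).
Substituting into the budget: x* = 12 + 0.75·(I − 12·p_x − 3·p_y)/p_x, and y* = 3 + 0.25·(…)/p_y.
Discretionary income = 432 − 12·5.6 − 3·13 = 325.8; x* = 12 + 0.75·325.8/5.6 = 55.6339; y* = 3 + 0.25·325.8/13 = 9.2654.
Utility at the optimum: U(55.6339, 9.2654) = 26.8599.

V = 26.8599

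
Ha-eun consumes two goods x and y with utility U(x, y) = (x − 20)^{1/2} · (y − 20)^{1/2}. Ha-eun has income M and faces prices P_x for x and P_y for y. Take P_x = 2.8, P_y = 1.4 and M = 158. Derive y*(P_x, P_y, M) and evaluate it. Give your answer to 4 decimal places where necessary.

MRS = (y−20)/(x−20). Tangency with P_x/P_y gives y−20 = (P_x/P_y)·(x−20).
After buying the subsistence bundle (20, 20), a share 0.5 of the remaining income goes to x: x* = 20 + 0.5·(M − 20P_x − 20P_y)/P_x.
Discretionary income = 158 − 20·2.8 − 20·1.4 = 74; y* = 20 + 0.5·74/1.4 = 46.4286.

y* = 46.4286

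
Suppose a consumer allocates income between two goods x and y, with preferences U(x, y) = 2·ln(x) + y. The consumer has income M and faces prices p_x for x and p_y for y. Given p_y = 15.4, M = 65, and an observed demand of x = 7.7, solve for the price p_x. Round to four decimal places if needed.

MU_x = 2/x, MU_y = 1. Tangency: 2/x = p_x/p_y.
So x*(p_x,p_y) = 2·p_y/p_x, independent of income; and y* = (M − 2·p_y)/p_y.
Set x* = 7.7 in the demand function and solve for p_x: p_x = 4.

p_x = 4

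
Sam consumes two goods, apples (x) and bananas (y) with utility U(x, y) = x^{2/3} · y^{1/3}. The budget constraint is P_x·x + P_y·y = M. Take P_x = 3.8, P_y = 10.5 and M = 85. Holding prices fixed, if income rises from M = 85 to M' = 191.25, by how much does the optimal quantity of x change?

Δx* = 18.6404

The MRS is 2·y/x. Set MRS = P_x/P_y.
Rearranging, P_y·y = (1/2)·P_x·x. Substituting into the budget gives P_x·x·(1 + (1/2)) = M.
Demand: x*(P_x,P_y,M) = 2/3·M/P_x and y* = 1/3·M/P_y.
At P_x=3.8, P_y=10.5, M=85: x* = 2/3·85/3.8 = 14.9123.
At M' = 191.25: x* = 33.5526. Change: 33.5526 − 14.9123 = 18.6404.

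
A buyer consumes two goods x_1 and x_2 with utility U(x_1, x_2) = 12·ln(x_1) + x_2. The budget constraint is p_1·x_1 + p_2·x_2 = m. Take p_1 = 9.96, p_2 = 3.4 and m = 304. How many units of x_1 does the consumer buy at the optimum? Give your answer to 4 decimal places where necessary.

At the given prices: x_1* = 12·3.4/9.96 = 4.0964.

x_1* = 4.0964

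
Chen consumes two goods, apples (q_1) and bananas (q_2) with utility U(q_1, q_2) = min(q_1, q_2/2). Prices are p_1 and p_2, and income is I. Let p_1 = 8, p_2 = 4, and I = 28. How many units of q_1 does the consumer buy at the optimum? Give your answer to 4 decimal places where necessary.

With perfect complements, no substitution: consume in ratio q_1:q_2 = 1:2.
Budget: p_1·q_1 + p_2·2·q_1 = I, so (p_1 + 2·p_2)·q_1 = I.
Demand: q_1*(p_1,p_2,I) = I/(p_1 + 2·p_2), q_2* = 2·I/(p_1 + 2·p_2).
Here 8 + 2·4 = 16, giving q_1* = 1.75.

q_1* = 1.75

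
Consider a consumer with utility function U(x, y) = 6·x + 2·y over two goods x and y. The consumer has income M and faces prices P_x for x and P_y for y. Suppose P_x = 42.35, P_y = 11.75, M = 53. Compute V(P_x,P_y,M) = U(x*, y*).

V = 9.0213

y gives more utility per dollar, so spend all income on y: y* = M/P_y, x* = 0.
Numerically: x* = 0, y* = 4.5106.
Utility at the optimum: U(0, 4.5106) = 9.0213.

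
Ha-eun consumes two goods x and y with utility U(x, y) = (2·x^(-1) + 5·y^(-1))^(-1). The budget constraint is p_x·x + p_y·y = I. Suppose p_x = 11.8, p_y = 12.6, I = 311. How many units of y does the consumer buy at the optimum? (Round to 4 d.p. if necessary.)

MRS = MU_x/MU_y = (2/5)·(y/x)^(2). Set equal to p_x/p_y.
Hence y/x = ((5/2)·p_x/p_y)^(1/(2)), i.e. raised to the 0.5 power.
Substitute y = (y/x)·x into the budget: x* = I/(p_x + p_y·(y/x)).
Numerically y/x = 1.530121, so x* = 311/(11.8 + 12.6·1.530121) = 10.0066 and y* = 1.530121·10.0066 = 15.3113.

y* = 15.3113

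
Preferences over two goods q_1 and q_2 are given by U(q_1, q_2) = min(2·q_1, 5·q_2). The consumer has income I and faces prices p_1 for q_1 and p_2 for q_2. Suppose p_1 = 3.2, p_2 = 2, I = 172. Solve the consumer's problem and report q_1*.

Leontief preferences: the optimum is at the kink where q_1/5 = q_2/2, i.e. q_2 = (2/5)·q_1.
Budget: p_1·q_1 + p_2·(2/5)·q_1 = I, so (5·p_1 + 2·p_2)·q_1 = 5·I.
Demand: q_1*(p_1,p_2,I) = 5·I/(5·p_1 + 2·p_2), q_2* = 2·I/(5·p_1 + 2·p_2).
Here 5·3.2 + 2·2 = 20, giving q_1* = 43.

q_1* = 43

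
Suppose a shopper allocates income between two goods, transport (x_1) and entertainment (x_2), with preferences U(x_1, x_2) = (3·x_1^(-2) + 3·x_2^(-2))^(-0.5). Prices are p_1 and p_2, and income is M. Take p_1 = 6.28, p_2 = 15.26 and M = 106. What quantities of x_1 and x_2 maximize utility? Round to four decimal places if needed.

x_1* = 6.0122, x_2* = 4.472

MU_x_1 ∝ 3·x_1^(-3), MU_x_2 ∝ 3·x_2^(-3), so MRS = (x_2/x_1)^(3) = p_1/p_2.
Solve for the ratio: x_2/x_1 = [p_1/p_2]^(1/3).
With the ratio pinned down, the budget gives x_1* = M/(p_1 + p_2·(x_2/x_1)) and x_2* = (x_2/x_1)·x_1*.
Numerically x_2/x_1 = 0.743821, so x_1* = 106/(6.28 + 15.26·0.743821) = 6.0122 and x_2* = 0.743821·6.0122 = 4.472.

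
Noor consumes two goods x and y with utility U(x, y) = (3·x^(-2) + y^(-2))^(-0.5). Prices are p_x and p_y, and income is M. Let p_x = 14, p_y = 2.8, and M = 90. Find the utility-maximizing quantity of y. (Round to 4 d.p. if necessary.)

From the CES first-order condition, 3·(y/x)^(3) = p_x/p_y.
Hence y/x = ((1/3)·p_x/p_y)^(1/(3)), i.e. raised to the 1/3 power.
With the ratio pinned down, the budget gives x* = M/(p_x + p_y·(y/x)) and y* = (y/x)·x*.
Numerically y/x = 1.185631, so x* = 90/(14 + 2.8·1.185631) = 5.1964 and y* = 1.185631·5.1964 = 6.161.

y* = 6.161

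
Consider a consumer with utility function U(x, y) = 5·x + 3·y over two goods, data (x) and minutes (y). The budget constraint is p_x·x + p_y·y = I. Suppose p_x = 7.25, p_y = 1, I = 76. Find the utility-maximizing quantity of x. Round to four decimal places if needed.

x* = 0

Perfect substitutes: compare marginal utility per dollar. 5/p_x vs 3/p_y → 0.6897 vs 3.
y gives more utility per dollar, so spend all income on y: y* = I/p_y, x* = 0.
Numerically: x* = 0, y* = 76.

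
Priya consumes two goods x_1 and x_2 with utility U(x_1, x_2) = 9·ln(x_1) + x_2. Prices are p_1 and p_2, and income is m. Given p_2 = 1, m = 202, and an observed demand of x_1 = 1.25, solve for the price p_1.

Set MRS = p_1/p_2: (9/x_1)/1 = p_1/p_2.
So x_1*(p_1,p_2) = 9·p_2/p_1, independent of income; and x_2* = (m − 9·p_2)/p_2.
Set x_1* = 1.25 in the demand function and solve for p_1: p_1 = 7.2.

p_1 = 7.2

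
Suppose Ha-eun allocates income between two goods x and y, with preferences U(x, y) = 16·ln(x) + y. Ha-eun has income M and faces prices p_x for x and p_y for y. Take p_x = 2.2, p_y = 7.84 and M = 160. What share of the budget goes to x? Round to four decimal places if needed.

share on x = 0.784

So x*(p_x,p_y) = 16·p_y/p_x, independent of income; and y* = (M − 16·p_y)/p_y.
At the given prices: x* = 16·7.84/2.2 = 57.0182, and y* = 4.4082.
Expenditure on x: 2.2·57.0182 = 125.44; share = 0.784.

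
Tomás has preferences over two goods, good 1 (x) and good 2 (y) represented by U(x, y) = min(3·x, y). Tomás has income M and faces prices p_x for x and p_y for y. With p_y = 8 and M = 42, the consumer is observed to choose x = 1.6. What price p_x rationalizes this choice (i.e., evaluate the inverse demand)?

p_x = 2.25

With perfect complements, no substitution: consume in ratio x:y = 1:3.
Budget: p_x·x + p_y·3·x = M, so (p_x + 3·p_y)·x = M.
Demand: x*(p_x,p_y,M) = M/(p_x + 3·p_y), y* = 3·M/(p_x + 3·p_y).
Set x* = 1.6 in the demand function and solve for p_x: p_x = 2.25.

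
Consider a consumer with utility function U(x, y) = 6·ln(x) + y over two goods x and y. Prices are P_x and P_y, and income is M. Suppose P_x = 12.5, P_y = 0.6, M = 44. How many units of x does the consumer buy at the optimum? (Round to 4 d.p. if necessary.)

x* = 0.288

MU_x = 6/x, MU_y = 1. Tangency: 6/x = P_x/P_y.
So x*(P_x,P_y) = 6·P_y/P_x, independent of income; and y* = (M − 6·P_y)/P_y.
At the given prices: x* = 6·0.6/12.5 = 0.288.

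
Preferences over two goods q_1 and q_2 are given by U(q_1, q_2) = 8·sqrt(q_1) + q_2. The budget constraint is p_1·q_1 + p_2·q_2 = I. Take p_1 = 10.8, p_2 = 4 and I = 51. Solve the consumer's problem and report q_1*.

q_1* = 2.1948

Plugging in: q_1* = (4·4/10.8)² = 2.1948.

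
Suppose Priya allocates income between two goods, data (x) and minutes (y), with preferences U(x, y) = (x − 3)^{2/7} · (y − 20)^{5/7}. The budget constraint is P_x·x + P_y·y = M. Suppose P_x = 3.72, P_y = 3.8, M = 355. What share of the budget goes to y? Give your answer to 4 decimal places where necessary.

Let x' = x−3, y' = y−20. MRS = (2/5)·y'/x' = P_x/P_y.
After buying the subsistence bundle (3, 20), a share 2/7 of the remaining income goes to x: x* = 3 + 2/7·(M − 3P_x − 20P_y)/P_x.
Discretionary income = 355 − 3·3.72 − 20·3.8 = 267.84; x* = 3 + 2/7·267.84/3.72 = 23.5714; y* = 20 + 5/7·267.84/3.8 = 70.3459.
Expenditure on y: 3.8·70.3459 = 267.3143; share = 0.753.

share on y = 0.753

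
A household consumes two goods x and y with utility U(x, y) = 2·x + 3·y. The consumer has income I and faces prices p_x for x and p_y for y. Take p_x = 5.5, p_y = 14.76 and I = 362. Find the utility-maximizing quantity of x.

x* = 65.8182

Linear utility — the consumer picks whichever good has higher MU/price: 2/5.5 = 0.3636 vs 3/14.76 = 0.2033.
x gives more utility per dollar, so spend all income on x: x* = I/p_x, y* = 0.
Numerically: x* = 65.8182, y* = 0.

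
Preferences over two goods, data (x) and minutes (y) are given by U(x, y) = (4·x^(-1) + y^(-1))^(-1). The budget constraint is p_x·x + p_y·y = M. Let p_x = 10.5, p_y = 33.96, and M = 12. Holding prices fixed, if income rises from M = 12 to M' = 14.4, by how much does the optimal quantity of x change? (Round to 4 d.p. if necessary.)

MU_x ∝ 4·x^(-2), MU_y ∝ y^(-2), so MRS = 4·(y/x)^(2) = p_x/p_y.
Solve for the ratio: y/x = [(1/4)·p_x/p_y]^(0.5).
With the ratio pinned down, the budget gives x* = M/(p_x + p_y·(y/x)) and y* = (y/x)·x*.
Numerically y/x = 0.278023, so x* = 12/(10.5 + 33.96·0.278023) = 0.6018.
At M' = 14.4: x* = 0.7221. Change: 0.7221 − 0.6018 = 0.1204.

Δx* = 0.1204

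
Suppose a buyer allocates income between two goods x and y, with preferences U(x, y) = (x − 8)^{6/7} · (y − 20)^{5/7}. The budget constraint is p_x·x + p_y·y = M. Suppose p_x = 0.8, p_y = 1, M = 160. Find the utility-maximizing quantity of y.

This is Cobb-Douglas in (x−8, y−20): tangency gives 6/7·p_y·(y−20) = 5/7·p_x·(x−8).
Substituting into the budget: x* = 8 + 6/11·(M − 8·p_x − 20·p_y)/p_x, and y* = 20 + 5/11·(…)/p_y.
Discretionary income = 160 − 8·0.8 − 20·1 = 133.6; y* = 20 + 5/11·133.6/1 = 80.7273.

y* = 80.7273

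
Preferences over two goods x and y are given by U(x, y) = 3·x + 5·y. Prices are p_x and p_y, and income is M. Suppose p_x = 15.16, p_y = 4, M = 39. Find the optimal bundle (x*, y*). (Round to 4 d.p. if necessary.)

Linear utility — the consumer picks whichever good has higher MU/price: 3/15.16 = 0.1979 vs 5/4 = 1.25.
y gives more utility per dollar, so spend all income on y: y* = M/p_y, x* = 0.
Numerically: x* = 0, y* = 9.75.

x* = 0, y* = 9.75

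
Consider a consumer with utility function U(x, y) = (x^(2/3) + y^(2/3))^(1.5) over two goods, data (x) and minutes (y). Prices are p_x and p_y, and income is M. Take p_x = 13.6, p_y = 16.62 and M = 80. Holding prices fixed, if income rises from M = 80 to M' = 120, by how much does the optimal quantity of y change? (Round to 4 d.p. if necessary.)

Δy* = 0.9652

Numerically y/x = 0.547928, so x* = 80/(13.6 + 16.62·0.547928) = 3.5232 and y* = 0.547928·3.5232 = 1.9305.
At M' = 120: y* = 2.8957. Change: 2.8957 − 1.9305 = 0.9652.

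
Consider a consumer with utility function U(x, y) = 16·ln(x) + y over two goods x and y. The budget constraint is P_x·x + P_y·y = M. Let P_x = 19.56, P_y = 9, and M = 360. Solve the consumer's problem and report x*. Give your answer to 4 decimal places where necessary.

x* = 7.362

So x*(P_x,P_y) = 16·P_y/P_x, independent of income; and y* = (M − 16·P_y)/P_y.
At the given prices: x* = 16·9/19.56 = 7.362.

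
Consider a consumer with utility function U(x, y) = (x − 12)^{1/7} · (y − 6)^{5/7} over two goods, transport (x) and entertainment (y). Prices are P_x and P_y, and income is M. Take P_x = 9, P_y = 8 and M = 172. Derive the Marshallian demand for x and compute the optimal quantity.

Let x' = x−12, y' = y−6. MRS = (1/5)·y'/x' = P_x/P_y.
After buying the subsistence bundle (12, 6), a share 1/6 of the remaining income goes to x: x* = 12 + 1/6·(M − 12P_x − 6P_y)/P_x.
Discretionary income = 172 − 12·9 − 6·8 = 16; x* = 12 + 1/6·16/9 = 12.2963.

x* = 12.2963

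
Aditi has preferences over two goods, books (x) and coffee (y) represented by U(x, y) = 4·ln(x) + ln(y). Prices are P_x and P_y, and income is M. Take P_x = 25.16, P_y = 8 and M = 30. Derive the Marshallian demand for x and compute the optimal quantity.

x* = 0.9539

The MRS is 4·y/x. Set MRS = P_x/P_y.
So 4·P_y·y = P_x·x; combined with the budget, a share 0.8 of income goes to x.
Demand: x*(P_x,P_y,M) = 0.8·M/P_x and y* = 0.2·M/P_y.
At P_x=25.16, P_y=8, M=30: x* = 0.8·30/25.16 = 0.9539.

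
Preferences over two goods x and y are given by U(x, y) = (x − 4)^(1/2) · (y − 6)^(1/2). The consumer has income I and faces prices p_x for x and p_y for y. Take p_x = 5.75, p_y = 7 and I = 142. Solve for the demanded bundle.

MRS = (y−6)/(x−4). Tangency with p_x/p_y gives y−6 = (p_x/p_y)·(x−4).
After buying the subsistence bundle (4, 6), a share 0.5 of the remaining income goes to x: x* = 4 + 0.5·(I − 4p_x − 6p_y)/p_x.
Discretionary income = 142 − 4·5.75 − 6·7 = 77; x* = 4 + 0.5·77/5.75 = 10.6957; y* = 6 + 0.5·77/7 = 11.5.

x* = 10.6957, y* = 11.5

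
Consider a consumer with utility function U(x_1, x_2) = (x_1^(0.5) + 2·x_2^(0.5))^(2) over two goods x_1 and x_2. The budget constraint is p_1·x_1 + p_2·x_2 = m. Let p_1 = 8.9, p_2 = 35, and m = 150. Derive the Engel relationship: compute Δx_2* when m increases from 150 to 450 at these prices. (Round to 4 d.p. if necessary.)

Δx_2* = 4.3221

MRS = MU_x_1/MU_x_2 = (1/2)·(x_2/x_1)^(0.5). Set equal to p_1/p_2.
Hence x_2/x_1 = (2·p_1/p_2)^(1/(0.5)), i.e. raised to the 2 power.
Substitute x_2 = (x_2/x_1)·x_1 into the budget: x_1* = m/(p_1 + p_2·(x_2/x_1)).
Numerically x_2/x_1 = 0.258645, so x_1* = 150/(8.9 + 35·0.258645) = 8.3553 and x_2* = 0.258645·8.3553 = 2.1611.
At m' = 450: x_2* = 6.4832. Change: 6.4832 − 2.1611 = 4.3221.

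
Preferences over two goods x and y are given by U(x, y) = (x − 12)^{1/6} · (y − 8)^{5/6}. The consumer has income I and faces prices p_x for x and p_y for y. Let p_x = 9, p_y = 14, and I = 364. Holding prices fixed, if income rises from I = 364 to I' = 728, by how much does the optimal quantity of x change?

Δx* = 6.7407

This is Cobb-Douglas in (x−12, y−8): tangency gives 1/6·p_y·(y−8) = 5/6·p_x·(x−12).
Substituting into the budget: x* = 12 + 1/6·(I − 12·p_x − 8·p_y)/p_x, and y* = 8 + 5/6·(…)/p_y.
Discretionary income = 364 − 12·9 − 8·14 = 144; x* = 12 + 1/6·144/9 = 14.6667.
At I' = 728: x* = 21.4074. Change: 21.4074 − 14.6667 = 6.7407.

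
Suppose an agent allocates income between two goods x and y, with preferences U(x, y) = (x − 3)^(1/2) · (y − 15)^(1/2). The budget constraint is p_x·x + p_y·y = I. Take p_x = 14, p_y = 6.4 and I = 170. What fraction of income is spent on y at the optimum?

share on y = 0.6588

After buying the subsistence bundle (3, 15), a share 0.5 of the remaining income goes to x: x* = 3 + 0.5·(I − 3p_x − 15p_y)/p_x.
Discretionary income = 170 − 3·14 − 15·6.4 = 32; x* = 3 + 0.5·32/14 = 4.1429; y* = 15 + 0.5·32/6.4 = 17.5.
Expenditure on y: 6.4·17.5 = 112; share = 0.6588.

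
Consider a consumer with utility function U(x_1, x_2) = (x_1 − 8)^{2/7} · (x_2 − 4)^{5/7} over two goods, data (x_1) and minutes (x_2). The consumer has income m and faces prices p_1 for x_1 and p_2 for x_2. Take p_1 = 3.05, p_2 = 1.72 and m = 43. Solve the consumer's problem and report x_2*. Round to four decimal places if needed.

x_2* = 8.8671

This is Cobb-Douglas in (x_1−8, x_2−4): tangency gives 2/7·p_2·(x_2−4) = 5/7·p_1·(x_1−8).
Substituting into the budget: x_1* = 8 + 2/7·(m − 8·p_1 − 4·p_2)/p_1, and x_2* = 4 + 5/7·(…)/p_2.
Discretionary income = 43 − 8·3.05 − 4·1.72 = 11.72; x_2* = 4 + 5/7·11.72/1.72 = 8.8671.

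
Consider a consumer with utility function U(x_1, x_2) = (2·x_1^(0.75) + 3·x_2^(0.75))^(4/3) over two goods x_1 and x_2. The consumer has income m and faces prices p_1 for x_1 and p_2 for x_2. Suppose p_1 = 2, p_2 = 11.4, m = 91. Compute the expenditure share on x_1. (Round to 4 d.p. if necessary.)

share on x_1 = 0.9734

From the CES first-order condition, (2/3)·(x_2/x_1)^(0.25) = p_1/p_2.
Hence x_2/x_1 = ((3/2)·p_1/p_2)^(1/(0.25)), i.e. raised to the 4 power.
Substitute x_2 = (x_2/x_1)·x_1 into the budget: x_1* = m/(p_1 + p_2·(x_2/x_1)).
Numerically x_2/x_1 = 0.004796, so x_1* = 91/(2 + 11.4·0.004796) = 44.2893 and x_2* = 0.004796·44.2893 = 0.2124.
Expenditure on x_1: 2·44.2893 = 88.5786; share = 0.9734.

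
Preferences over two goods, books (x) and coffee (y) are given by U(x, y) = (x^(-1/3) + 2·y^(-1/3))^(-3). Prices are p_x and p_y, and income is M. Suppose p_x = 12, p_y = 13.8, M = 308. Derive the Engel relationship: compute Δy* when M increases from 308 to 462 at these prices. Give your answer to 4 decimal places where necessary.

MU_x ∝ x^(-4/3), MU_y ∝ 2·y^(-4/3), so MRS = (1/2)·(y/x)^(4/3) = p_x/p_y.
Hence y/x = (2·p_x/p_y)^(1/(4/3)), i.e. raised to the 0.75 power.
With the ratio pinned down, the budget gives x* = M/(p_x + p_y·(y/x)) and y* = (y/x)·x*.
Numerically y/x = 1.51443, so x* = 308/(12 + 13.8·1.51443) = 9.3619 and y* = 1.51443·9.3619 = 14.178.
At M' = 462: y* = 21.267. Change: 21.267 − 14.178 = 7.089.

Δy* = 7.089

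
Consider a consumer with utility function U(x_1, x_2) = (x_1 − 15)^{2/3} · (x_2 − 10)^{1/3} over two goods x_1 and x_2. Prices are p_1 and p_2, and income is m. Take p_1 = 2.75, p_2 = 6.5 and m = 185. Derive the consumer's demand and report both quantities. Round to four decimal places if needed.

This is Cobb-Douglas in (x_1−15, x_2−10): tangency gives 2/3·p_2·(x_2−10) = 1/3·p_1·(x_1−15).
Substituting into the budget: x_1* = 15 + 2/3·(m − 15·p_1 − 10·p_2)/p_1, and x_2* = 10 + 1/3·(…)/p_2.
Discretionary income = 185 − 15·2.75 − 10·6.5 = 78.75; x_1* = 15 + 2/3·78.75/2.75 = 34.0909; x_2* = 10 + 1/3·78.75/6.5 = 14.0385.

x_1* = 34.0909, x_2* = 14.0385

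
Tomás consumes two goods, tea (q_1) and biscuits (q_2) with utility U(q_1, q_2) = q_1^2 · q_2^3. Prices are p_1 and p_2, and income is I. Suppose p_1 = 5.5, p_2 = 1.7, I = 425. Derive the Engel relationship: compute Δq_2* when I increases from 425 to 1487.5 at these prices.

Δq_2* = 375

MU_q_1/MU_q_2 = (2·q_2)/(3·q_1); tangency sets this equal to p_1/p_2.
So 2·p_2·q_2 = 3·p_1·q_1; combined with the budget, a share 0.4 of income goes to q_1.
Demand: q_1*(p_1,p_2,I) = 0.4·I/p_1 and q_2* = 0.6·I/p_2.
At p_1=5.5, p_2=1.7, I=425: q_2* = 0.6·425/1.7 = 150.
At I' = 1487.5: q_2* = 525. Change: 525 − 150 = 375.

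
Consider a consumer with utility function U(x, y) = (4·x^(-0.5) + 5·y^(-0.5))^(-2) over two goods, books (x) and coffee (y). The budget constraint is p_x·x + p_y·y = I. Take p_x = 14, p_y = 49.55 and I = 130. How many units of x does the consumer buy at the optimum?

x* = 3.3542

With the ratio pinned down, the budget gives x* = I/(p_x + p_y·(y/x)) and y* = (y/x)·x*.
Numerically y/x = 0.499647, so x* = 130/(14 + 49.55·0.499647) = 3.3542.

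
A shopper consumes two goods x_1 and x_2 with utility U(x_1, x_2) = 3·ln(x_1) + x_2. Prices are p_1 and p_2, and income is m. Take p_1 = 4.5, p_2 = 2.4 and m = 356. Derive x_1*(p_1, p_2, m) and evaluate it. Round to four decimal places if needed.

MU_x_1 = 3/x_1, MU_x_2 = 1. Tangency: 3/x_1 = p_1/p_2.
So x_1*(p_1,p_2) = 3·p_2/p_1, independent of income; and x_2* = (m − 3·p_2)/p_2.
At the given prices: x_1* = 3·2.4/4.5 = 1.6.

x_1* = 1.6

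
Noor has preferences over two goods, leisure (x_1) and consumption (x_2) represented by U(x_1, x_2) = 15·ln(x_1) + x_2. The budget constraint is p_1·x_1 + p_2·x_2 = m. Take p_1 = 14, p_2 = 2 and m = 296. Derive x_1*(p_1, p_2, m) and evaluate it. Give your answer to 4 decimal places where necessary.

MU_x_1 = 15/x_1, MU_x_2 = 1. Tangency: 15/x_1 = p_1/p_2.
So x_1*(p_1,p_2) = 15·p_2/p_1, independent of income; and x_2* = (m − 15·p_2)/p_2.
At the given prices: x_1* = 15·2/14 = 2.1429.

x_1* = 2.1429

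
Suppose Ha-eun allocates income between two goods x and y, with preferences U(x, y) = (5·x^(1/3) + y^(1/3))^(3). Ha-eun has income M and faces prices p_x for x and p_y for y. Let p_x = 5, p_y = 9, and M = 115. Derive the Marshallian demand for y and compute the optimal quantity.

MRS = MU_x/MU_y = 5·(y/x)^(2/3). Set equal to p_x/p_y.
Solve for the ratio: y/x = [(1/5)·p_x/p_y]^(1.5).
Substitute y = (y/x)·x into the budget: x* = M/(p_x + p_y·(y/x)).
Numerically y/x = 0.037037, so x* = 115/(5 + 9·0.037037) = 21.5625 and y* = 0.037037·21.5625 = 0.7986.

y* = 0.7986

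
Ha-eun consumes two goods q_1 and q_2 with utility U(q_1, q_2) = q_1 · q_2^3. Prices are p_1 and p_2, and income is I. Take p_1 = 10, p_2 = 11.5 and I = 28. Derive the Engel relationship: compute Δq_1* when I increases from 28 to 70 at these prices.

Tangency: MRS = (1/3)·q_2/q_1 = p_1/p_2.
So p_2·q_2 = 3·p_1·q_1; combined with the budget, a share 0.25 of income goes to q_1.
Demand: q_1*(p_1,p_2,I) = 0.25·I/p_1 and q_2* = 0.75·I/p_2.
At p_1=10, p_2=11.5, I=28: q_1* = 0.25·28/10 = 0.7.
At I' = 70: q_1* = 1.75. Change: 1.75 − 0.7 = 1.05.

Δq_1* = 1.05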